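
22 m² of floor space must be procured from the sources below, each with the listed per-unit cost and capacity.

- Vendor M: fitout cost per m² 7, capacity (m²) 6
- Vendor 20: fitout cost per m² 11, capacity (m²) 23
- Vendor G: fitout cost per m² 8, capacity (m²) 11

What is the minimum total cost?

Fill from the cheapest source first.
Take 6 from Vendor M at 7 → need 16 more.
Vendor G at 8: take all 11 m² → 5 still needed.
Take 5 from Vendor 20 at 11 to finish.
Cost = 6×7 + 11×8 + 5×11 = 185.

185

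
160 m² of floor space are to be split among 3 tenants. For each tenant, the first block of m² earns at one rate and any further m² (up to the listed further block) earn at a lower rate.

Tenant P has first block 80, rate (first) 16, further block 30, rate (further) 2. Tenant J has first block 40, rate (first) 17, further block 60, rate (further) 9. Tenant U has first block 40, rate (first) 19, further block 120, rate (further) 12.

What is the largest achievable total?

2720

Order all 6 blocks by rate: Tenant U/tier1 19 > Tenant J/tier1 17 > Tenant P/tier1 16 > Tenant U/tier2 12 > Tenant J/tier2 9 > Tenant P/tier2 2.
Fill Tenant U tier1 block (40 at 19) → 120 left.
Tenant J/tier1 (17): +40 → 80 left.
Fill Tenant P tier1 block (80 at 16) → 0 left.
Total = 19×40 + 17×40 + 16×80 = 2720.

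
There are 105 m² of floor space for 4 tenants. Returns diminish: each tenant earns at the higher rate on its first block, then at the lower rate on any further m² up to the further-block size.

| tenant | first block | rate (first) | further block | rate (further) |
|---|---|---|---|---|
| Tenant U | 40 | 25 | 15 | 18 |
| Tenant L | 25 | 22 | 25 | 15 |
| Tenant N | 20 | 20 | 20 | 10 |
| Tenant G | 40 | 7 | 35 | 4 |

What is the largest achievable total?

Rank every tier by rate: Tenant U/T1 25 > Tenant L/T1 22 > Tenant N/T1 20 > Tenant U/T2 18 > Tenant L/T2 15 > Tenant N/T2 10 > Tenant G/T1 7 > Tenant G/T2 4.
Fill Tenant U T1 block (40 at 25) → 65 left.
Tenant L/T1 (22): +25 → 40 left.
Tenant N T1 at 20: fill all 20 → 20 left.
Tenant U T2 at 18: fill all 15 → 5 left.
5 remain; put them into Tenant L T2 at 15.
Total = 25×40 + 22×25 + 20×20 + 18×15 + 15×5 = 2295.

2295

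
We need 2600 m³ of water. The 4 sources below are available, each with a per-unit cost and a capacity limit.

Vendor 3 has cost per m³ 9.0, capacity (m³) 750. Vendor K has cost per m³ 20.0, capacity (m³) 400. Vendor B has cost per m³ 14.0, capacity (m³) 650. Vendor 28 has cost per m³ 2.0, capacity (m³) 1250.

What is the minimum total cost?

17650

Fill from the cheapest source first.
Vendor 28 (2.0): use full 1250 — 1350 m³ to go.
Vendor 3 (9.0): use full 750 — 600 m³ to go.
Take 600 from Vendor B at 14.0 to finish.
Vendor K: unused.
Cost = 1250×2.0 + 750×9.0 + 600×14.0 = 17650.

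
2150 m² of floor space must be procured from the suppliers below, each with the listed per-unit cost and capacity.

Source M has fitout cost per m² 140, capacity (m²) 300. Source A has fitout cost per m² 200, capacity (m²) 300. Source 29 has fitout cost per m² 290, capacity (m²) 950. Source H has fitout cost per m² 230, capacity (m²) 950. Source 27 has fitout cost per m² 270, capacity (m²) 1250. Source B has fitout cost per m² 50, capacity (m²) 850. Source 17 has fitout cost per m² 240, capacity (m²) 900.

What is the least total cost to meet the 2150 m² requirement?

Fill from the cheapest supplier first.
Source B (50): use full 850 → 1300 m² to go.
Take 300 from Source M at 140 → need 1000 more.
Take 300 from Source A at 200 → need 700 more.
Source H (230): take the remaining 700 → done.
Source 17, Source 27, Source 29: unused.
Cost = 850×50 + 300×140 + 300×200 + 700×230 = 305500.

305500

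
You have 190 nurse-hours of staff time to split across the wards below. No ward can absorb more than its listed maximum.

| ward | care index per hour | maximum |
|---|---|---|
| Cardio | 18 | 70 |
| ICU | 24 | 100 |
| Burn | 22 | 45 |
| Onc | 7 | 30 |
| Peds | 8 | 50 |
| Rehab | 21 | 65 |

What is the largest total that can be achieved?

4335

Highest care index per hour first: ICU 24 > Burn 22 > Rehab 21 > Cardio 18 > Peds 8 > Onc 7.
ICU takes 100 to reach its cap of 100 → 90 left.
Burn: +45 to 45 (cap) → 45 left.
Rehab has room for 65 but only 45 remain, so it gets 45.
Total = 24×100 + 22×45 + 21×45 = 4335.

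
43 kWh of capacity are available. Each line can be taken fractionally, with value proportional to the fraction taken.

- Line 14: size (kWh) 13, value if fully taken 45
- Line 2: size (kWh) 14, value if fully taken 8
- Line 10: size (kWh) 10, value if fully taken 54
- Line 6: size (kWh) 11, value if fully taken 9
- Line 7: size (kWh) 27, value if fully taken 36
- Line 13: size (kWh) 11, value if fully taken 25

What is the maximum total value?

136

Sort by value density: Line 10 54/10≈5.4, Line 14 45/13≈3.46, Line 13 25/11≈2.27, Line 7 36/27≈1.33, Line 6 9/11≈0.818, Line 2 8/14≈0.571.
All 10 kWh of Line 10 fit (value 54) → 33 remain.
Take all of Line 14 (13 kWh, value 45) → 20 kWh left.
All 11 kWh of Line 13 fit (value 25) → 9 remain.
Only 9 kWh remain; take 9/27 of Line 7 for value 36×9/27 = 12.
Total value = 136.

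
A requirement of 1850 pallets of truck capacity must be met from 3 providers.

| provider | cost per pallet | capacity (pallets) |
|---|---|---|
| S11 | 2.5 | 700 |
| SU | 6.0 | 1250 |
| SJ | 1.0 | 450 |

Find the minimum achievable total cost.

6400

Use providers in increasing cost order.
SJ (1.0): use full 450 ; 1400 pallets to go.
S11 at 2.5: take all 700 pallets ; 700 still needed.
Take 700 from SU at 6.0 to finish.
Cost = 450×1.0 + 700×2.5 + 700×6.0 = 6400.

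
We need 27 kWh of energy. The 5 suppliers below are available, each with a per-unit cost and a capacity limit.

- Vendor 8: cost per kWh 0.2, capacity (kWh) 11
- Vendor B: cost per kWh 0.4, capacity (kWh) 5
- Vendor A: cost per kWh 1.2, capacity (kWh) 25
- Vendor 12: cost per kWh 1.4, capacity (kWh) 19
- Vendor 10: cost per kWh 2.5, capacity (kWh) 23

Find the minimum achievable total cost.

Cheapest first:
Vendor 8 (0.2): use full 11 ; 16 kWh to go.
Vendor B (0.4): use full 5 ; 11 kWh to go.
Take 11 from Vendor A at 1.2 to finish.
Vendor 12, Vendor 10: unused.
Cost = 11×0.2 + 5×0.4 + 11×1.2 = 17.4.

17.4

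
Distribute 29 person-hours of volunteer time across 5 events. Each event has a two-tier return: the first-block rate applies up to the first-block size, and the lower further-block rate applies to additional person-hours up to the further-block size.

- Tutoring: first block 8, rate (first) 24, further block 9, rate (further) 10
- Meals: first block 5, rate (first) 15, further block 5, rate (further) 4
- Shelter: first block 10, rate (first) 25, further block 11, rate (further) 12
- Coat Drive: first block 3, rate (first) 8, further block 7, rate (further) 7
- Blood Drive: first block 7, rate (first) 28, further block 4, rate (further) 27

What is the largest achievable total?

Order all 10 blocks by rate: Blood Drive/tier1 28 > Blood Drive/tier2 27 > Shelter/tier1 25 > Tutoring/tier1 24 > Meals/tier1 15 > Shelter/tier2 12 > Tutoring/tier2 10 > Coat Drive/tier1 8 > Coat Drive/tier2 7 > Meals/tier2 4.
Blood Drive/tier1 (28): +7 → 22 left.
Blood Drive tier2 at 27: fill all 4 → 18 left.
Shelter/tier1 (25): +10 → 8 left.
Tutoring tier1 at 24: fill all 8 → 0 left.
Total = 28×7 + 27×4 + 25×10 + 24×8 = 746.

746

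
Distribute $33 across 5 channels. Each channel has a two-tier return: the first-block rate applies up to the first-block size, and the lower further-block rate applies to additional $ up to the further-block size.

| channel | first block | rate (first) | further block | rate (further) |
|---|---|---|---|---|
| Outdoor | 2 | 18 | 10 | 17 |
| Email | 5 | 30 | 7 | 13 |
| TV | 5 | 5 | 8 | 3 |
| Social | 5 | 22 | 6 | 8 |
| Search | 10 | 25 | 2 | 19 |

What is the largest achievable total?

737

Rank every tier by rate: Email/T1 30 > Search/T1 25 > Social/T1 22 > Search/T2 19 > Outdoor/T1 18 > Outdoor/T2 17 > Email/T2 13 > Social/T2 8 > TV/T1 5 > TV/T2 3.
Email/T1 (30): +5 ; 28 left.
Search/T1 (25): +10 ; 18 left.
Social T1 at 22: fill all 5 ; 13 left.
Search T2 at 19: fill all 2 ; 11 left.
Fill Outdoor T1 block (2 at 18) ; 9 left.
9 remain; put them into Outdoor T2 at 17.
Total = 30×5 + 25×10 + 22×5 + 19×2 + 18×2 + 17×9 = 737.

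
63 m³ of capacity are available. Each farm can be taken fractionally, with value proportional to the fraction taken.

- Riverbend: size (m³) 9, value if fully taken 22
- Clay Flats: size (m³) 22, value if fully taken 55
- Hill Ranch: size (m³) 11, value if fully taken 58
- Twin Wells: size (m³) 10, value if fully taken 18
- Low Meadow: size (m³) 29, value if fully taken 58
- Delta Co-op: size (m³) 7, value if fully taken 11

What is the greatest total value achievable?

Best value per unit of size first: Hill Ranch 58/11≈5.27, Clay Flats 55/22≈2.5, Riverbend 22/9≈2.44, Low Meadow 58/29≈2, Twin Wells 18/10≈1.8, Delta Co-op 11/7≈1.57.
All 11 m³ of Hill Ranch fit (value 58) ; 52 remain.
Clay Flats: take in full, 22 m³ for value 55 ; 30 left.
Take all of Riverbend (9 m³, value 22) ; 21 m³ left.
Only 21 m³ remain; take 21/29 of Low Meadow for value 58×21/29 = 42.
Total value = 177.

177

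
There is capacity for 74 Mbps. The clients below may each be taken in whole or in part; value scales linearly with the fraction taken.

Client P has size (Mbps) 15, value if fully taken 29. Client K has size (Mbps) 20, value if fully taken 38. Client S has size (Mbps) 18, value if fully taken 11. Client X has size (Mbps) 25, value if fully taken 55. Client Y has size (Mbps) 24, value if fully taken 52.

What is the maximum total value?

155

Sort by value density: Client X 55/25≈2.2, Client Y 52/24≈2.17, Client P 29/15≈1.93, Client K 38/20≈1.9, Client S 11/18≈0.611.
All 25 Mbps of Client X fit (value 55) — 49 remain.
Take all of Client Y (24 Mbps, value 52) — 25 Mbps left.
Client P: take in full, 15 Mbps for value 29 — 10 left.
Fill the last 10 Mbps with part of Client K: 10/20 of it earns 19.
Total value = 155.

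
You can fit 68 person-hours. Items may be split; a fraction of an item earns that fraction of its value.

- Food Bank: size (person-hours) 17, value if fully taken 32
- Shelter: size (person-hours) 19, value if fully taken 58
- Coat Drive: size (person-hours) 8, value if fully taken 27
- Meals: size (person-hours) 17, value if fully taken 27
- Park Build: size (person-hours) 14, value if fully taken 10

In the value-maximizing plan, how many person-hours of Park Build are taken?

7

Best value per unit of size first: Coat Drive 27/8≈3.38, Shelter 58/19≈3.05, Food Bank 32/17≈1.88, Meals 27/17≈1.59, Park Build 10/14≈0.714.
All 8 person-hours of Coat Drive fit (value 27) → 60 remain.
Take all of Shelter (19 person-hours, value 58) → 41 person-hours left.
All 17 person-hours of Food Bank fit (value 32) → 24 remain.
Meals: take in full, 17 person-hours for value 27 → 7 left.
7 person-hours left: a 7/14 share of Park Build gives 10×7/14 = 5.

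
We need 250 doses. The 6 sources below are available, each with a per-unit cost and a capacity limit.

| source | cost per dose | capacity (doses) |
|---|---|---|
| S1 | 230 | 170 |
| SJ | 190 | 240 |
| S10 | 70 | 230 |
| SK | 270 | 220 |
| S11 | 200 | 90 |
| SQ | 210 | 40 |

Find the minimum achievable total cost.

Cheapest first:
S10 at 70: take all 230 doses ; 20 still needed.
SJ (190): take the remaining 20 ; done.
S11, SQ, S1, SK: unused.
Cost = 230×70 + 20×190 = 19900.

19900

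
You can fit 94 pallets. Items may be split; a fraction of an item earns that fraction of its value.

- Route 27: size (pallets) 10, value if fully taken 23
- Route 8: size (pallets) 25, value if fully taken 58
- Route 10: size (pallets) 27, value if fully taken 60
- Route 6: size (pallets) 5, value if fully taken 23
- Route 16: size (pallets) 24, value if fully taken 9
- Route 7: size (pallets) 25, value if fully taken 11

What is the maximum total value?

175.75

Best value per unit of size first: Route 6 23/5≈4.6, Route 8 58/25≈2.32, Route 27 23/10≈2.3, Route 10 60/27≈2.22, Route 7 11/25≈0.44, Route 16 9/24≈0.375.
Route 6: take in full, 5 pallets for value 23 ; 89 left.
Route 8: take in full, 25 pallets for value 58 ; 64 left.
All 10 pallets of Route 27 fit (value 23) ; 54 remain.
All 27 pallets of Route 10 fit (value 60) ; 27 remain.
Take all of Route 7 (25 pallets, value 11) ; 2 pallets left.
Fill the last 2 pallets with part of Route 16: 2/24 of it earns 0.75.
Total value = 175.75.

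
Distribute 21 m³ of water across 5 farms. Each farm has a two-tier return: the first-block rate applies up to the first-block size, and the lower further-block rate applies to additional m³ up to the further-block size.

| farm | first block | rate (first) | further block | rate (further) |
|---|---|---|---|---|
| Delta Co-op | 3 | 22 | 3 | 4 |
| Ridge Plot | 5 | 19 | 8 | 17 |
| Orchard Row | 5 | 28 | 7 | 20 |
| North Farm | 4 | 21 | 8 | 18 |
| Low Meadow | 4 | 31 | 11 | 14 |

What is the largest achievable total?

Treat each block as its own option and order by rate: Low Meadow/tier1 31 > Orchard Row/tier1 28 > Delta Co-op/tier1 22 > North Farm/tier1 21 > Orchard Row/tier2 20 > Ridge Plot/tier1 19 > North Farm/tier2 18 > Ridge Plot/tier2 17 > Low Meadow/tier2 14 > Delta Co-op/tier2 4.
Low Meadow tier1 at 31: fill all 4 → 17 left.
Orchard Row/tier1 (28): +5 → 12 left.
Fill Delta Co-op tier1 block (3 at 22) → 9 left.
North Farm tier1 at 21: fill all 4 → 5 left.
5 remain; put them into Orchard Row tier2 at 20.
Total = 31×4 + 28×5 + 22×3 + 21×4 + 20×5 = 514.

514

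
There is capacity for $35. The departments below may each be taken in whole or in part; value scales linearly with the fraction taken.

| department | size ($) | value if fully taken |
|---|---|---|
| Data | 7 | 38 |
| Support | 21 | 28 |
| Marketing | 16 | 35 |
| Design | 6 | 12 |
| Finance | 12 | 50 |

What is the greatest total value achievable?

Best value per unit of size first: Data 38/7≈5.43, Finance 50/12≈4.17, Marketing 35/16≈2.19, Design 12/6≈2, Support 28/21≈1.33.
Data: take in full, 7 $ for value 38 — 28 left.
All 12 $ of Finance fit (value 50) — 16 remain.
Take all of Marketing (16 $, value 35) — 0 $ left.
Total value = 123.

123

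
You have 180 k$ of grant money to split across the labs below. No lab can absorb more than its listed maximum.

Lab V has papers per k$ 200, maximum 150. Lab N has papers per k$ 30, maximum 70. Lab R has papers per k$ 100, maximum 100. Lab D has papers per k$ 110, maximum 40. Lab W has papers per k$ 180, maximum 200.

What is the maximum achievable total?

35400

Order the labs by papers per k$: Lab V 200 > Lab W 180 > Lab D 110 > Lab R 100 > Lab N 30.
Lab V: +150 to 150 (cap) — 30 left.
Lab W: +30 (room for 200) → 30. Pool exhausted.
Total = 200×150 + 180×30 = 35400.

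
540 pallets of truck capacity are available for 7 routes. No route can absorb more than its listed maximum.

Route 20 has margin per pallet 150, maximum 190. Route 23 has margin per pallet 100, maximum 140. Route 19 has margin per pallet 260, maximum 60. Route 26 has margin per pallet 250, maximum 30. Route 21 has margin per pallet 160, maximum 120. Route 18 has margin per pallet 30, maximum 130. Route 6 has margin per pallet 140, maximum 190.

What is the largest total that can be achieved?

90400

Rank by margin per pallet: Route 19 260 > Route 26 250 > Route 21 160 > Route 20 150 > Route 6 140 > Route 23 100 > Route 18 30.
Route 19: +60 to 60 (cap) — 480 left.
Give Route 26 30 to hit its cap of 30 — 450 left.
Route 21: +120 to 120 (cap) — 330 left.
Give Route 20 190 to hit its cap of 190 — 140 left.
Only 140 left; Route 6 takes them to reach 140.
Total = 150×190 + 260×60 + 250×30 + 160×120 + 140×140 = 90400.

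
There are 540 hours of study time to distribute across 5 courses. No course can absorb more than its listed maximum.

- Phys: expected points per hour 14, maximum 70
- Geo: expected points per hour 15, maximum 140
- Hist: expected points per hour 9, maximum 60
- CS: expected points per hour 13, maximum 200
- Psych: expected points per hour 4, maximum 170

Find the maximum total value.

Rank by expected points per hour: Geo 15 > Phys 14 > CS 13 > Hist 9 > Psych 4.
Give Geo 140 to hit its cap of 140 — 400 left.
Phys takes 70 to reach its cap of 70 — 330 left.
Give CS 200 to hit its cap of 200 — 130 left.
Give Hist 60 to hit its cap of 60 — 70 left.
Psych: +70 (room for 170) → 70. Pool exhausted.
Total = 14×70 + 15×140 + 9×60 + 13×200 + 4×70 = 6500.

6500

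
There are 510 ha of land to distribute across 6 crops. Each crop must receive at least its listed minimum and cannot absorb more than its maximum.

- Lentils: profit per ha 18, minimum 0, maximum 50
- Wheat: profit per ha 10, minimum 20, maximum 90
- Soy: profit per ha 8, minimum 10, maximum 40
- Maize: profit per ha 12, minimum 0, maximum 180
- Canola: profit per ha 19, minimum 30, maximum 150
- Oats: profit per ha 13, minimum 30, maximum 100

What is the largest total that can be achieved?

Meeting every minimum uses 0+20+10+0+30+30 = 90 ha, leaving 420.
Highest profit per ha first: Canola 19 > Lentils 18 > Oats 13 > Maize 12 > Wheat 10 > Soy 8.
Canola takes 120 more to reach its cap of 150 ; 300 left.
Lentils takes 50 more to reach its cap of 50 ; 250 left.
Oats: +70 to 100 (cap) ; 180 left.
Give Maize 180 more to hit its cap of 180 ; 0 left.
Total = 18×50 + 10×20 + 8×10 + 12×180 + 19×150 + 13×100 = 7490.

7490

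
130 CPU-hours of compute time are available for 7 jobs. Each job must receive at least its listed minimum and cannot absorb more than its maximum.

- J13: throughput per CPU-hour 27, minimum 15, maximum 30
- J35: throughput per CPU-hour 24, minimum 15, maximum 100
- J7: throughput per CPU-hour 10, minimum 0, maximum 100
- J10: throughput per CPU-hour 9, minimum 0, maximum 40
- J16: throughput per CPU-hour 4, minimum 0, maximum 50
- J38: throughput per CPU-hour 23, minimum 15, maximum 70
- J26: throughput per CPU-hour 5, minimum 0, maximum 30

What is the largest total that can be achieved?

3195

Meeting every minimum uses 15+15+0+0+0+15+0 = 45 CPU-hours, leaving 85.
Rank by throughput per CPU-hour: J13 27 > J35 24 > J38 23 > J7 10 > J10 9 > J26 5 > J16 4.
Give J13 15 more to hit its cap of 30 → 70 left.
Only 70 left; J35 takes them to reach 85.
Total = 27×30 + 24×85 + 23×15 = 3195.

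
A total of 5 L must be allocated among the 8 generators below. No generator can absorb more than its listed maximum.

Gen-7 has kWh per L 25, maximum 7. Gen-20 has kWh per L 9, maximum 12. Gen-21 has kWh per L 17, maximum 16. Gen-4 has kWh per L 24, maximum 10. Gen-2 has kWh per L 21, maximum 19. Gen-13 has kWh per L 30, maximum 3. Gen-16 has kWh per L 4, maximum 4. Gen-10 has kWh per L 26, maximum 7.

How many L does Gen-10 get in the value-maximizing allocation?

2

Rank by kWh per L: Gen-13 30 > Gen-10 26 > Gen-7 25 > Gen-4 24 > Gen-2 21 > Gen-21 17 > Gen-20 9 > Gen-16 4.
Give Gen-13 3 to hit its cap of 3 → 2 left.
Gen-10: +2 (room for 7) → 2. Pool exhausted.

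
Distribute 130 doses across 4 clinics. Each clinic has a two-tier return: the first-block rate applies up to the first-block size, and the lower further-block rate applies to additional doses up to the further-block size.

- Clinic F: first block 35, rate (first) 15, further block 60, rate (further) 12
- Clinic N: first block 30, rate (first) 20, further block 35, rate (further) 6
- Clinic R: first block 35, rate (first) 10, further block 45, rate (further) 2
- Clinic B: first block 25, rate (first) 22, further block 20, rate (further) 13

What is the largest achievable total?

Treat each block as its own option and order by rate: Clinic B/first 22 > Clinic N/first 20 > Clinic F/first 15 > Clinic B/second 13 > Clinic F/second 12 > Clinic R/first 10 > Clinic N/second 6 > Clinic R/second 2.
Fill Clinic B first block (25 at 22) → 105 left.
Fill Clinic N first block (30 at 20) → 75 left.
Clinic F first at 15: fill all 35 → 40 left.
Clinic B second at 13: fill all 20 → 20 left.
20 remain; put them into Clinic F second at 12.
Total = 22×25 + 20×30 + 15×35 + 13×20 + 12×20 = 2175.

2175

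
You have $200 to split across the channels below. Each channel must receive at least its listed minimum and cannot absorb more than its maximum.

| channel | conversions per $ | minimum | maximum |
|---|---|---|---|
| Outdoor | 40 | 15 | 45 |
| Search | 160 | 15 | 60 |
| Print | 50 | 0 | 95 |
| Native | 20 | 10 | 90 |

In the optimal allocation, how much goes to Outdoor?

35

Meeting every minimum uses 15+15+0+10 = 40 $, leaving 160.
Highest conversions per $ first: Search 160 > Print 50 > Outdoor 40 > Native 20.
Give Search 45 more to hit its cap of 60 ; 115 left.
Give Print 95 more to hit its cap of 95 ; 20 left.
Outdoor: +20 (room for 30) → 35. Pool exhausted.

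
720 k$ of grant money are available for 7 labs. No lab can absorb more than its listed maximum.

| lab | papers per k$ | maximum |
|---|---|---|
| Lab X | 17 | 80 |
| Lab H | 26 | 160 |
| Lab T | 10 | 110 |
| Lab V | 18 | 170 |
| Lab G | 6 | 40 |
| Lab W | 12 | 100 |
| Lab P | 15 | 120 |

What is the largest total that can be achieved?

Rank by papers per k$: Lab H 26 > Lab V 18 > Lab X 17 > Lab P 15 > Lab W 12 > Lab T 10 > Lab G 6.
Lab H: +160 to 160 (cap) → 560 left.
Lab V takes 170 to reach its cap of 170 → 390 left.
Give Lab X 80 to hit its cap of 80 → 310 left.
Give Lab P 120 to hit its cap of 120 → 190 left.
Lab W: +100 to 100 (cap) → 90 left.
Only 90 left; Lab T takes them to reach 90.
Total = 17×80 + 26×160 + 10×90 + 18×170 + 12×100 + 15×120 = 12480.

12480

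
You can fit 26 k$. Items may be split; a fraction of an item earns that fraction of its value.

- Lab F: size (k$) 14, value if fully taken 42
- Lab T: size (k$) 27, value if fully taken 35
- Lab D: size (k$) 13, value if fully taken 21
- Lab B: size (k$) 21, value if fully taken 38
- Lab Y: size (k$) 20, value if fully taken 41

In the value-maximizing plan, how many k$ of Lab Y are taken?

12

Sort by value density: Lab F 42/14≈3, Lab Y 41/20≈2.05, Lab B 38/21≈1.81, Lab D 21/13≈1.62, Lab T 35/27≈1.3.
Lab F: take in full, 14 k$ for value 42 → 12 left.
Only 12 k$ remain; take 12/20 of Lab Y for value 41×12/20 = 24.6.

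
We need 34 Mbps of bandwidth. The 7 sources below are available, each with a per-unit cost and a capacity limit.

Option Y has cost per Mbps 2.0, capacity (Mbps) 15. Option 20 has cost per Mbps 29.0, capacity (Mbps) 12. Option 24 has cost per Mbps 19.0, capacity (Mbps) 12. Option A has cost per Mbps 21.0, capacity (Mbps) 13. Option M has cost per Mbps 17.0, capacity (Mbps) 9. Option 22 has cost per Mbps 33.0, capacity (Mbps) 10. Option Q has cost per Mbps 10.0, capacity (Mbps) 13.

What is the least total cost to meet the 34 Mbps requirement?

Use sources in increasing cost order.
Take 15 from Option Y at 2.0 ; need 19 more.
Option Q (10.0): use full 13 ; 6 Mbps to go.
Option M at 17.0: take 6 of its 9 ; requirement met.
Option 24, Option A, Option 20, Option 22: unused.
Cost = 15×2.0 + 13×10.0 + 6×17.0 = 262.

262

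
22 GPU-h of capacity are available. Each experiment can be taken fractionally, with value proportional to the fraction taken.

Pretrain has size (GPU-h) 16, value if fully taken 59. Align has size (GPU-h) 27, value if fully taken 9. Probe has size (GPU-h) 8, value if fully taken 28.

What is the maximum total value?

80

Rank by value-to-size ratio: Pretrain 59/16≈3.69, Probe 28/8≈3.5, Align 9/27≈0.333.
Take all of Pretrain (16 GPU-h, value 59) — 6 GPU-h left.
Fill the last 6 GPU-h with part of Probe: 6/8 of it earns 21.
Total value = 80.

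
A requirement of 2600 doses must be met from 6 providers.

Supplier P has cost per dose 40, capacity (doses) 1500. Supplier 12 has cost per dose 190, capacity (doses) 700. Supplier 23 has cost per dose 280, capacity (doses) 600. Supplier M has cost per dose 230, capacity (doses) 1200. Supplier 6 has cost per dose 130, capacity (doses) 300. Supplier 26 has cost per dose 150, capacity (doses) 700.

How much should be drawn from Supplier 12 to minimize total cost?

Cheapest first:
Take 1500 from Supplier P at 40 ; need 1100 more.
Take 300 from Supplier 6 at 130 ; need 800 more.
Take 700 from Supplier 26 at 150 ; need 100 more.
Supplier 12 (190): take the remaining 100 ; done.
Supplier M, Supplier 23: unused.

100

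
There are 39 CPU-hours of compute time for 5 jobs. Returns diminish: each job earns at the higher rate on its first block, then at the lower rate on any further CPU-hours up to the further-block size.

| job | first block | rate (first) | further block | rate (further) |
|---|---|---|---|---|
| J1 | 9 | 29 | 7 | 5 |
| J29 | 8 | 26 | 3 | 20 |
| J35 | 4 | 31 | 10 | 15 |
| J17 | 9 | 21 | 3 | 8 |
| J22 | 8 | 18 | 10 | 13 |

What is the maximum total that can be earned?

Order all 10 blocks by rate: J35/T1 31 > J1/T1 29 > J29/T1 26 > J17/T1 21 > J29/T2 20 > J22/T1 18 > J35/T2 15 > J22/T2 13 > J17/T2 8 > J1/T2 5.
Fill J35 T1 block (4 at 31) — 35 left.
J1/T1 (29): +9 — 26 left.
Fill J29 T1 block (8 at 26) — 18 left.
Fill J17 T1 block (9 at 21) — 9 left.
Fill J29 T2 block (3 at 20) — 6 left.
J22 T1 at 18: only 6 left, fill 6.
Total = 31×4 + 29×9 + 26×8 + 21×9 + 20×3 + 18×6 = 950.

950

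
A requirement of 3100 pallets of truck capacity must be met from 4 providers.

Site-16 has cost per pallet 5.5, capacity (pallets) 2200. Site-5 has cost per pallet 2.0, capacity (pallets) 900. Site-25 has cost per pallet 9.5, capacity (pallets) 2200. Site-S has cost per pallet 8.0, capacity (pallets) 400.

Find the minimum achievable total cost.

Cheapest first:
Site-5 (2.0): use full 900 → 2200 pallets to go.
Site-16 (5.5): use full 2200 → 0 pallets to go.
Site-S, Site-25: unused.
Cost = 900×2.0 + 2200×5.5 = 13900.

13900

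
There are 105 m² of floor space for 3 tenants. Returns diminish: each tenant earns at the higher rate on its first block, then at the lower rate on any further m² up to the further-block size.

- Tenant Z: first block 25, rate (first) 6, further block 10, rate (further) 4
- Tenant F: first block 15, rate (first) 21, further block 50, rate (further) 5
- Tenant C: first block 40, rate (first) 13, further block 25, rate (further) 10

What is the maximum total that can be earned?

Treat each block as its own option and order by rate: Tenant F/tier1 21 > Tenant C/tier1 13 > Tenant C/tier2 10 > Tenant Z/tier1 6 > Tenant F/tier2 5 > Tenant Z/tier2 4.
Tenant F tier1 at 21: fill all 15 ; 90 left.
Fill Tenant C tier1 block (40 at 13) ; 50 left.
Fill Tenant C tier2 block (25 at 10) ; 25 left.
Fill Tenant Z tier1 block (25 at 6) ; 0 left.
Total = 21×15 + 13×40 + 10×25 + 6×25 = 1235.

1235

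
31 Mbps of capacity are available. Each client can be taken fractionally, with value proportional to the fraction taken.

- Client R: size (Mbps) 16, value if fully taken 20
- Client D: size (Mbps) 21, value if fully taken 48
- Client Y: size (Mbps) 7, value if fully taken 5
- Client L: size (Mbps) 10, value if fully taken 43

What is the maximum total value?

Best value per unit of size first: Client L 43/10≈4.3, Client D 48/21≈2.29, Client R 20/16≈1.25, Client Y 5/7≈0.714.
Client L: take in full, 10 Mbps for value 43 → 21 left.
All 21 Mbps of Client D fit (value 48) → 0 remain.
Total value = 91.

91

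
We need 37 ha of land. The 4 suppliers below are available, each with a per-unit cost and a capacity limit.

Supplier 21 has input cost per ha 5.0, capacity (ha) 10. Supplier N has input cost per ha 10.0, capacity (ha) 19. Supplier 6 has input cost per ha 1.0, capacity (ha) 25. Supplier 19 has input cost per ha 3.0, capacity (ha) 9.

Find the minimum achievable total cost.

67

Cheapest first:
Supplier 6 at 1.0: take all 25 ha ; 12 still needed.
Supplier 19 at 3.0: take all 9 ha ; 3 still needed.
Supplier 21 at 5.0: take 3 of its 10 ; requirement met.
Supplier N: unused.
Cost = 25×1.0 + 9×3.0 + 3×5.0 = 67.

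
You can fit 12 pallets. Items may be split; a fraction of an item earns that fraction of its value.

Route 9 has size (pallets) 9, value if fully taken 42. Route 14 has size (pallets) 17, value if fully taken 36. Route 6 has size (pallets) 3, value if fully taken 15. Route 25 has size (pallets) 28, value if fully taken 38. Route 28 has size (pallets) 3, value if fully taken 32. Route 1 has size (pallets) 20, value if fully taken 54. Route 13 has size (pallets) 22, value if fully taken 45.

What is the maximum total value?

Best value per unit of size first: Route 28 32/3≈10.7, Route 6 15/3≈5, Route 9 42/9≈4.67, Route 1 54/20≈2.7, Route 14 36/17≈2.12, Route 13 45/22≈2.05, Route 25 38/28≈1.36.
All 3 pallets of Route 28 fit (value 32) → 9 remain.
All 3 pallets of Route 6 fit (value 15) → 6 remain.
Only 6 pallets remain; take 6/9 of Route 9 for value 42×6/9 = 28.
Total value = 75.

75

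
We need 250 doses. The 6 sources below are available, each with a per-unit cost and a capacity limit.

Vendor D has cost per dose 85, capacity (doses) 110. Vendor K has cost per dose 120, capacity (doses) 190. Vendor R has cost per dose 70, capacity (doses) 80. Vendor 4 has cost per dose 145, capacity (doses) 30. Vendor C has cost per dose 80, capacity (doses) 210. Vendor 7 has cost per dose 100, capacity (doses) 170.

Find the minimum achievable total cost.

Cheapest first:
Vendor R at 70: take all 80 doses ; 170 still needed.
Vendor C (80): take the remaining 170 ; done.
Vendor D, Vendor 7, Vendor K, Vendor 4: unused.
Cost = 80×70 + 170×80 = 19200.

19200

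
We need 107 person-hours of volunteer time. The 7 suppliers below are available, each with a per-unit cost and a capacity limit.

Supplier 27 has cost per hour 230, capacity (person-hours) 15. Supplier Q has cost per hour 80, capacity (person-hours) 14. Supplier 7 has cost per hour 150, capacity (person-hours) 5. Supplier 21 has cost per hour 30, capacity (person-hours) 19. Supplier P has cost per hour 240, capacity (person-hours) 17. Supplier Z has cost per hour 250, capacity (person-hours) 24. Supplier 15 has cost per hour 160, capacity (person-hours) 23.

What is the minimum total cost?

Fill from the cheapest supplier first.
Supplier 21 at 30: take all 19 person-hours → 88 still needed.
Take 14 from Supplier Q at 80 → need 74 more.
Supplier 7 (150): use full 5 → 69 person-hours to go.
Take 23 from Supplier 15 at 160 → need 46 more.
Supplier 27 (230): use full 15 → 31 person-hours to go.
Supplier P at 240: take all 17 person-hours → 14 still needed.
Supplier Z (250): take the remaining 14 → done.
Cost = 19×30 + 14×80 + 5×150 + 23×160 + 15×230 + 17×240 + 14×250 = 17150.

17150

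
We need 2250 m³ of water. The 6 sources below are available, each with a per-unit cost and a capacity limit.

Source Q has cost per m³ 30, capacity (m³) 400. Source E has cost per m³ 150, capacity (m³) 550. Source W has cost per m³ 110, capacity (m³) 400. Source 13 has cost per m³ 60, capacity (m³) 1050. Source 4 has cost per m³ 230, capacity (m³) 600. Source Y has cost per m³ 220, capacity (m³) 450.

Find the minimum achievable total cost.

179000

Use sources in increasing cost order.
Source Q at 30: take all 400 m³ → 1850 still needed.
Source 13 (60): use full 1050 → 800 m³ to go.
Source W at 110: take all 400 m³ → 400 still needed.
Take 400 from Source E at 150 to finish.
Source Y, Source 4: unused.
Cost = 400×30 + 1050×60 + 400×110 + 400×150 = 179000.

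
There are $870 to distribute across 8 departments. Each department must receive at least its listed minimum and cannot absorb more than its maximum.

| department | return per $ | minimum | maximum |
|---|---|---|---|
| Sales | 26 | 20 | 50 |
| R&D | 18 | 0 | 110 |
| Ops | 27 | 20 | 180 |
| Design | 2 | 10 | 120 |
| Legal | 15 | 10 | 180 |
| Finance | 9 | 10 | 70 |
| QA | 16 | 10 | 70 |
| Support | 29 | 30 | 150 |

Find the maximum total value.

Meeting every minimum uses 20+0+20+10+10+10+10+30 = 110 $, leaving 760.
Highest return per $ first: Support 29 > Ops 27 > Sales 26 > R&D 18 > QA 16 > Legal 15 > Finance 9 > Design 2.
Support takes 120 more to reach its cap of 150 → 640 left.
Give Ops 160 more to hit its cap of 180 → 480 left.
Sales takes 30 more to reach its cap of 50 → 450 left.
R&D: +110 to 110 (cap) → 340 left.
Give QA 60 more to hit its cap of 70 → 280 left.
Legal takes 170 more to reach its cap of 180 → 110 left.
Finance: +60 to 70 (cap) → 50 left.
Design: +50 (room for 110) → 60. Pool exhausted.
Total = 26×50 + 18×110 + 27×180 + 2×60 + 15×180 + 9×70 + 16×70 + 29×150 = 17060.

17060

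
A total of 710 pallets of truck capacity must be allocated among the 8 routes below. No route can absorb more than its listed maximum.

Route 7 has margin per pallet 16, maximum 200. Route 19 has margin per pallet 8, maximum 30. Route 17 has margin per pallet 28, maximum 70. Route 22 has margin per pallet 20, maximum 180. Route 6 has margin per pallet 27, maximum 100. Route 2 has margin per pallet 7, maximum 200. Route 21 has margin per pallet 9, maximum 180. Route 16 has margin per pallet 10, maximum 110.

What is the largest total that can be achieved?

13010

Highest margin per pallet first: Route 17 28 > Route 6 27 > Route 22 20 > Route 7 16 > Route 16 10 > Route 21 9 > Route 19 8 > Route 2 7.
Give Route 17 70 to hit its cap of 70 — 640 left.
Give Route 6 100 to hit its cap of 100 — 540 left.
Route 22 takes 180 to reach its cap of 180 — 360 left.
Give Route 7 200 to hit its cap of 200 — 160 left.
Route 16: +110 to 110 (cap) — 50 left.
Route 21 has room for 180 but only 50 remain, so it gets 50.
Total = 16×200 + 28×70 + 20×180 + 27×100 + 9×50 + 10×110 = 13010.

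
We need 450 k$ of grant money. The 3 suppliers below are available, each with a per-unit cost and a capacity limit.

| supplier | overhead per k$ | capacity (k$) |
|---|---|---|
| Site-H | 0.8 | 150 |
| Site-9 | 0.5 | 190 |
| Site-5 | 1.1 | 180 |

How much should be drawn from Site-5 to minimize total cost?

Use suppliers in increasing cost order.
Site-9 (0.5): use full 190 — 260 k$ to go.
Site-H (0.8): use full 150 — 110 k$ to go.
Site-5 (1.1): take the remaining 110 — done.

110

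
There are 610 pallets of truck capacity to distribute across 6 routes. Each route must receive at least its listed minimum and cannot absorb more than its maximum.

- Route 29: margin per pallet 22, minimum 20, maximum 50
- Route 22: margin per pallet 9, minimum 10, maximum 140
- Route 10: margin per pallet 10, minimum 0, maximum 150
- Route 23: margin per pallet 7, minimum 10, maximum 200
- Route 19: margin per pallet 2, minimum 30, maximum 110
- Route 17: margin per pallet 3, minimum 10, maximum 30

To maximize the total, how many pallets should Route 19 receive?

40

Meeting every minimum uses 20+10+0+10+30+10 = 80 pallets, leaving 530.
Order the routes by margin per pallet: Route 29 22 > Route 10 10 > Route 22 9 > Route 23 7 > Route 17 3 > Route 19 2.
Route 29: +30 to 50 (cap) — 500 left.
Route 10 takes 150 more to reach its cap of 150 — 350 left.
Route 22 takes 130 more to reach its cap of 140 — 220 left.
Route 23: +190 to 200 (cap) — 30 left.
Route 17: +20 to 30 (cap) — 10 left.
Only 10 left; Route 19 takes them to reach 40.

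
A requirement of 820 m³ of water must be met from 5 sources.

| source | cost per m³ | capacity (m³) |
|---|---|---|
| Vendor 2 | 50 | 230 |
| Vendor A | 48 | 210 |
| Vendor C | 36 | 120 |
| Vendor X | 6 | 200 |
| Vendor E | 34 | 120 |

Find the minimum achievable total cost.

28180

Fill from the cheapest source first.
Vendor X at 6: take all 200 m³ ; 620 still needed.
Vendor E at 34: take all 120 m³ ; 500 still needed.
Take 120 from Vendor C at 36 ; need 380 more.
Take 210 from Vendor A at 48 ; need 170 more.
Take 170 from Vendor 2 at 50 to finish.
Cost = 200×6 + 120×34 + 120×36 + 210×48 + 170×50 = 28180.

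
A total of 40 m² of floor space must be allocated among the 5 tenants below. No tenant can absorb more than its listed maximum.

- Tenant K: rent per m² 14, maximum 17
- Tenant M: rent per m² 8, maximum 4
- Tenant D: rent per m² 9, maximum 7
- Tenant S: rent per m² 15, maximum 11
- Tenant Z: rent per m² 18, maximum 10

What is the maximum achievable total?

Order the tenants by rent per m²: Tenant Z 18 > Tenant S 15 > Tenant K 14 > Tenant D 9 > Tenant M 8.
Give Tenant Z 10 to hit its cap of 10 → 30 left.
Tenant S takes 11 to reach its cap of 11 → 19 left.
Tenant K takes 17 to reach its cap of 17 → 2 left.
Only 2 left; Tenant D takes them to reach 2.
Total = 14×17 + 9×2 + 15×11 + 18×10 = 601.

601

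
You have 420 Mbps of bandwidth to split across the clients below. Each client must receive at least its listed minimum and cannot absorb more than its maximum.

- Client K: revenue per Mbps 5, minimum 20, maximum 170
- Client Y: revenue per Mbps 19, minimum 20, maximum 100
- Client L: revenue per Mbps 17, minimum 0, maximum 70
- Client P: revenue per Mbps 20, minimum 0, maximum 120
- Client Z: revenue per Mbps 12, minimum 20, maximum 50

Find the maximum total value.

6490

Meeting every minimum uses 20+20+0+0+20 = 60 Mbps, leaving 360.
Highest revenue per Mbps first: Client P 20 > Client Y 19 > Client L 17 > Client Z 12 > Client K 5.
Give Client P 120 more to hit its cap of 120 ; 240 left.
Give Client Y 80 more to hit its cap of 100 ; 160 left.
Give Client L 70 more to hit its cap of 70 ; 90 left.
Client Z takes 30 more to reach its cap of 50 ; 60 left.
Only 60 left; Client K takes them to reach 80.
Total = 5×80 + 19×100 + 17×70 + 20×120 + 12×50 = 6490.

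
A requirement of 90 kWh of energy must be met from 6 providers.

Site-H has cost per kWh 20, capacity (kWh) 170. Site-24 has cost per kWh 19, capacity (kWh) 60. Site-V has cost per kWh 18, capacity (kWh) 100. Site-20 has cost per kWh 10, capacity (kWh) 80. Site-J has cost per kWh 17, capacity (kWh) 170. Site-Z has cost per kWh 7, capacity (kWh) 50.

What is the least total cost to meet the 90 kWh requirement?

750

Use providers in increasing cost order.
Site-Z at 7: take all 50 kWh ; 40 still needed.
Site-20 (10): take the remaining 40 ; done.
Site-J, Site-V, Site-24, Site-H: unused.
Cost = 50×7 + 40×10 = 750.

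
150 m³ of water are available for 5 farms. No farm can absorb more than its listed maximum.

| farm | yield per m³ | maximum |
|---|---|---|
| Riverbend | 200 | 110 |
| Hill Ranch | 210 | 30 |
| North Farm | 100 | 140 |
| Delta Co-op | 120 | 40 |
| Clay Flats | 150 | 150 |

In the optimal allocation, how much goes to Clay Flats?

10

Highest yield per m³ first: Hill Ranch 210 > Riverbend 200 > Clay Flats 150 > Delta Co-op 120 > North Farm 100.
Hill Ranch: +30 to 30 (cap) → 120 left.
Riverbend: +110 to 110 (cap) → 10 left.
Clay Flats has room for 150 but only 10 remain, so it gets 10.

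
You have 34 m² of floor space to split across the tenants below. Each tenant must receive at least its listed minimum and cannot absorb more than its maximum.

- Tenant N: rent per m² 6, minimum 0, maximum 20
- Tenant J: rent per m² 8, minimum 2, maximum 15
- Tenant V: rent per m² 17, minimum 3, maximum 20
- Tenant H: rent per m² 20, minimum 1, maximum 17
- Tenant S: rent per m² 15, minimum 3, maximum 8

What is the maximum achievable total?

605

Meeting every minimum uses 0+2+3+1+3 = 9 m², leaving 25.
Order the tenants by rent per m²: Tenant H 20 > Tenant V 17 > Tenant S 15 > Tenant J 8 > Tenant N 6.
Give Tenant H 16 more to hit its cap of 17 → 9 left.
Tenant V: +9 (room for 17) → 12. Pool exhausted.
Total = 8×2 + 17×12 + 20×17 + 15×3 = 605.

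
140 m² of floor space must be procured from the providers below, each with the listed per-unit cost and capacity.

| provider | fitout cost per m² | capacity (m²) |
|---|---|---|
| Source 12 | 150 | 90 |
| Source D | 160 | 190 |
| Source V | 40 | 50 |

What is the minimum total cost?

Use providers in increasing cost order.
Source V at 40: take all 50 m² — 90 still needed.
Take 90 from Source 12 at 150 — need 0 more.
Source D: unused.
Cost = 50×40 + 90×150 = 15500.

15500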